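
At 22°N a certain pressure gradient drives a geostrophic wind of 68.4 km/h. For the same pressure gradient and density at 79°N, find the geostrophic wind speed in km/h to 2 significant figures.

With the same pressure gradient and density, V_g ∝ 1/f ∝ 1/sin φ.
V₂ = V₁ · sin φ₁ / sin φ₂ = 68.4 × sin 22° / sin 79°
V₂ = 68.4 × 0.3746/0.9816 = 26 km/h

26 km/h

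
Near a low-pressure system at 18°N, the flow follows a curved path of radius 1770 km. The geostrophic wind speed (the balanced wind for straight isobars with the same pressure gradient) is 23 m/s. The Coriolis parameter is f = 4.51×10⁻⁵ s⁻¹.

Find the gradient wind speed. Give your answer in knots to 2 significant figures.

Around a low, centrifugal force acts outward with Coriolis, so pressure-gradient force balances both:
(1/ρ)|∂P/∂n| = fV + V²/R  →  V² + fR·V − fR·V_g = 0
With fR = 4.51×10⁻⁵ × 1770×10³ m = 79.8 m/s:
V = [−fR + √((fR)² + 4 fR V_g)]/2 = [−79.8 + √(79.8² + 4×79.8×23)]/2 = 18.6 m/s
Subgeostrophic (V < V_g = 23 m/s), as expected around a low.
Converting: 18.6 m/s × 1.944 = 36 knots

36 knots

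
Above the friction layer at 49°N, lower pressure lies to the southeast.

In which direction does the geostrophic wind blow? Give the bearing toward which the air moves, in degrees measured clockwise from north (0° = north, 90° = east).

The pressure-gradient force points toward the southeast (bearing 135°).
Geostrophic balance: in the Northern Hemisphere the Coriolis force deflects motion to the right, so the geostrophic wind blows 90° to the right of the pressure-gradient force (low pressure on the left).
Rotating 135° by 90° clockwise gives 225° — the wind blows toward the southwest.

225°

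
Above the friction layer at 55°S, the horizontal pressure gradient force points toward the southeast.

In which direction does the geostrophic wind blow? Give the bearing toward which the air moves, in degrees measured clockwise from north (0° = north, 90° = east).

045°

The pressure-gradient force points toward the southeast (bearing 135°).
Geostrophic balance: in the Southern Hemisphere the Coriolis force deflects motion to the left, so the geostrophic wind blows 90° to the left of the pressure-gradient force (low pressure on the right).
Rotating 135° by 90° counterclockwise gives 045° — the wind blows toward the northeast.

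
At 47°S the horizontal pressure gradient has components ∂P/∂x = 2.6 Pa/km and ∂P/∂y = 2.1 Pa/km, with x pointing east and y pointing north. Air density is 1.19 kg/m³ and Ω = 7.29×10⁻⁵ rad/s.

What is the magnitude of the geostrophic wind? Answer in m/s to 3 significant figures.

26.3 m/s

Coriolis parameter at 47°S:
f = 2Ω sin φ = 2 × 7.29×10⁻⁵ × sin 47° = 1.07×10⁻⁴ s⁻¹
In the Southern Hemisphere f is negative: f = −1.07×10⁻⁴ s⁻¹.
Component geostrophic relations (x east, y north):
u_g = −(1/(fρ)) ∂P/∂y,  v_g = (1/(fρ)) ∂P/∂x
u_g = −(2.1×10⁻³)/(−1.07×10⁻⁴ × 1.19) = 16.5 m/s;  v_g = (2.6×10⁻³)/(−1.07×10⁻⁴ × 1.19) = −20.5 m/s
|V_g| = √(u_g² + v_g²) = 26.3 m/s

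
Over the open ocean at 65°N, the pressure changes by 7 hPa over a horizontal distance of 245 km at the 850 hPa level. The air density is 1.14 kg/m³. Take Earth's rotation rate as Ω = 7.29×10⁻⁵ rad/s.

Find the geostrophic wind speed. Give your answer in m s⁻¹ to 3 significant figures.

19.0 m s⁻¹

Coriolis parameter at 65°N:
f = 2Ω sin φ = 2 × 7.29×10⁻⁵ × sin 65° = 1.32×10⁻⁴ s⁻¹
Pressure gradient: |∂P/∂n| = 700 Pa / 245000 m = 2.86×10⁻³ Pa/m
Geostrophic balance (pressure-gradient force = Coriolis force):
V_g = (1/(fρ)) |∂P/∂n| = 2.86×10⁻³ / (1.32×10⁻⁴ × 1.14) = 19.0 m/s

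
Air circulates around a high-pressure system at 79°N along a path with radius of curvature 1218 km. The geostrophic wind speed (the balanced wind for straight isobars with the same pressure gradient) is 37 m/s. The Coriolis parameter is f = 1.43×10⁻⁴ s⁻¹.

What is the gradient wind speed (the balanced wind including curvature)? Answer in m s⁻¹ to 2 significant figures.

Around a high, pressure-gradient force acts outward with centrifugal, so Coriolis balances both:
fV = (1/ρ)|∂P/∂n| + V²/R  →  V² − fR·V + fR·V_g = 0
With fR = 1.43×10⁻⁴ × 1218×10³ m = 174 m/s:
V = [fR − √((fR)² − 4 fR V_g)]/2 = [174 − √(174² − 4×174×37)]/2 = 53.3 m/s
Supergeostrophic (V > V_g = 37 m/s), as expected around a high.

53 m s⁻¹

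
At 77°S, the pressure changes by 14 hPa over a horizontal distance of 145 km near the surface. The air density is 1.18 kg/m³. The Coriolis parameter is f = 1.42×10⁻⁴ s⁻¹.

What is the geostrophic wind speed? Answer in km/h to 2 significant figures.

210 km/h

Pressure gradient: |∂P/∂n| = 1400 Pa / 145000 m = 9.66×10⁻³ Pa/m
Geostrophic balance (pressure-gradient force = Coriolis force):
V_g = (1/(fρ)) |∂P/∂n| = 9.66×10⁻³ / (1.42×10⁻⁴ × 1.18) = 57.6 m/s
Converting: 57.6 m/s × 3.6 = 210 km/h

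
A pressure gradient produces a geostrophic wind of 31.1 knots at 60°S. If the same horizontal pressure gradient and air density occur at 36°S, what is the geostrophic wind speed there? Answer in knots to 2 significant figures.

46 knots

With the same pressure gradient and density, V_g ∝ 1/f ∝ 1/sin φ.
V₂ = V₁ · sin φ₁ / sin φ₂ = 31.1 × sin 60° / sin 36°
V₂ = 31.1 × 0.8660/0.5878 = 46 knots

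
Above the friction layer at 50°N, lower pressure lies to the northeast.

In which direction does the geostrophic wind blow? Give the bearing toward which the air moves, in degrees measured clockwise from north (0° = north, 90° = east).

The pressure-gradient force points toward the northeast (bearing 045°).
Geostrophic balance: in the Northern Hemisphere the Coriolis force deflects motion to the right, so the geostrophic wind blows 90° to the right of the pressure-gradient force (low pressure on the left).
Rotating 045° by 90° clockwise gives 135° — the wind blows toward the southeast.

135°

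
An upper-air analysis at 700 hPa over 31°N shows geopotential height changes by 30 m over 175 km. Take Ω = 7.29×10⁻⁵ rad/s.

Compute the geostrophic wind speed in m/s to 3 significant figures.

22.4 m/s

Coriolis parameter at 31°N:
f = 2Ω sin φ = 2 × 7.29×10⁻⁵ × sin 31° = 7.51×10⁻⁵ s⁻¹
Height gradient: |∂Z/∂n| = 30 m / 175000 m = 1.71×10⁻⁴
On a pressure surface, geostrophic balance gives V_g = (g/f)|∂Z/∂n|:
V_g = 9.81 × 1.71×10⁻⁴ / 7.51×10⁻⁵ = 22.4 m/s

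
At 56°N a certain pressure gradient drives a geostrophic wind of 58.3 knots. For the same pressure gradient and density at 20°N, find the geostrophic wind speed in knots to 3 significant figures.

With the same pressure gradient and density, V_g ∝ 1/f ∝ 1/sin φ.
V₂ = V₁ · sin φ₁ / sin φ₂ = 58.3 × sin 56° / sin 20°
V₂ = 58.3 × 0.8290/0.3420 = 141 knots

141 knots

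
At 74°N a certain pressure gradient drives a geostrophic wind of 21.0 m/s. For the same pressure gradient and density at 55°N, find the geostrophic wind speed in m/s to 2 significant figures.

With the same pressure gradient and density, V_g ∝ 1/f ∝ 1/sin φ.
V₂ = V₁ · sin φ₁ / sin φ₂ = 21.0 × sin 74° / sin 55°
V₂ = 21.0 × 0.9613/0.8192 = 25 m/s

25 m/s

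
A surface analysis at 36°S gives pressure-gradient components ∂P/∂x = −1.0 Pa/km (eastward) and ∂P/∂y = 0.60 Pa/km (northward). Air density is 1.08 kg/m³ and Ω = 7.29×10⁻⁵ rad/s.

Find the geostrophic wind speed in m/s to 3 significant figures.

12.6 m/s

Coriolis parameter at 36°S:
f = 2Ω sin φ = 2 × 7.29×10⁻⁵ × sin 36° = 8.57×10⁻⁵ s⁻¹
In the Southern Hemisphere f is negative: f = −8.57×10⁻⁵ s⁻¹.
Component geostrophic relations (x east, y north):
u_g = −(1/(fρ)) ∂P/∂y,  v_g = (1/(fρ)) ∂P/∂x
u_g = −(0.60×10⁻³)/(−8.57×10⁻⁵ × 1.08) = 6.48 m/s;  v_g = (−1.0×10⁻³)/(−8.57×10⁻⁵ × 1.08) = 10.8 m/s
|V_g| = √(u_g² + v_g²) = 12.6 m/s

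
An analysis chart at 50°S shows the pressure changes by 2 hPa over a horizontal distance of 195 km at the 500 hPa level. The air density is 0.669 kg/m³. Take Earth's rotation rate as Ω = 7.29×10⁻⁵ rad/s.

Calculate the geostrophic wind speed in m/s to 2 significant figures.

14 m/s

Coriolis parameter at 50°S:
f = 2Ω sin φ = 2 × 7.29×10⁻⁵ × sin 50° = 1.12×10⁻⁴ s⁻¹
Pressure gradient: |∂P/∂n| = 200 Pa / 195000 m = 1.03×10⁻³ Pa/m
Geostrophic balance (pressure-gradient force = Coriolis force):
V_g = (1/(fρ)) |∂P/∂n| = 1.03×10⁻³ / (1.12×10⁻⁴ × 0.669) = 13.7 m/s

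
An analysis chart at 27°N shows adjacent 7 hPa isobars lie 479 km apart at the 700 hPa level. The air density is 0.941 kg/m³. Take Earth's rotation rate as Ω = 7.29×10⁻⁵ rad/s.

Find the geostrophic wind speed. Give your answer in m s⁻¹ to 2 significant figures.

23 m s⁻¹

Coriolis parameter at 27°N:
f = 2Ω sin φ = 2 × 7.29×10⁻⁵ × sin 27° = 6.62×10⁻⁵ s⁻¹
Pressure gradient: |∂P/∂n| = 700 Pa / 479000 m = 1.46×10⁻³ Pa/m
Geostrophic balance (pressure-gradient force = Coriolis force):
V_g = (1/(fρ)) |∂P/∂n| = 1.46×10⁻³ / (6.62×10⁻⁵ × 0.941) = 23.5 m/s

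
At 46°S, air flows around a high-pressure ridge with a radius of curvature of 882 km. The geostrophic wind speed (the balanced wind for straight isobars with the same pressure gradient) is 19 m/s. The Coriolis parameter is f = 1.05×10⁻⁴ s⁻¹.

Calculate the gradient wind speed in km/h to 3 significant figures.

96.1 km/h

Around a high, pressure-gradient force acts outward with centrifugal, so Coriolis balances both:
fV = (1/ρ)|∂P/∂n| + V²/R  →  V² − fR·V + fR·V_g = 0
With fR = 1.05×10⁻⁴ × 882×10³ m = 92.6 m/s:
V = [fR − √((fR)² − 4 fR V_g)]/2 = [92.6 − √(92.6² − 4×92.6×19)]/2 = 26.7 m/s
Supergeostrophic (V > V_g = 19 m/s), as expected around a high.
Converting: 26.7 m/s × 3.6 = 96.1 km/h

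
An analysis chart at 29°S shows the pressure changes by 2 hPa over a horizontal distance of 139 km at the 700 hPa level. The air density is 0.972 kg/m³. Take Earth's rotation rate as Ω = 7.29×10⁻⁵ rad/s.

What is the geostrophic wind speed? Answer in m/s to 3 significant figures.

20.9 m/s

Coriolis parameter at 29°S:
f = 2Ω sin φ = 2 × 7.29×10⁻⁵ × sin 29° = 7.07×10⁻⁵ s⁻¹
Pressure gradient: |∂P/∂n| = 200 Pa / 139000 m = 1.44×10⁻³ Pa/m
Geostrophic balance (pressure-gradient force = Coriolis force):
V_g = (1/(fρ)) |∂P/∂n| = 1.44×10⁻³ / (7.07×10⁻⁵ × 0.972) = 20.9 m/s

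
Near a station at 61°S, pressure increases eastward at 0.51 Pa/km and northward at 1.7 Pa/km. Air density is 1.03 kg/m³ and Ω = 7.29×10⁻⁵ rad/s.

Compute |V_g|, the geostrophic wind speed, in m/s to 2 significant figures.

Coriolis parameter at 61°S:
f = 2Ω sin φ = 2 × 7.29×10⁻⁵ × sin 61° = 1.28×10⁻⁴ s⁻¹
In the Southern Hemisphere f is negative: f = −1.28×10⁻⁴ s⁻¹.
Component geostrophic relations (x east, y north):
u_g = −(1/(fρ)) ∂P/∂y,  v_g = (1/(fρ)) ∂P/∂x
u_g = −(1.7×10⁻³)/(−1.28×10⁻⁴ × 1.03) = 12.9 m/s;  v_g = (0.51×10⁻³)/(−1.28×10⁻⁴ × 1.03) = −3.88 m/s
|V_g| = √(u_g² + v_g²) = 13.5 m/s

14 m/s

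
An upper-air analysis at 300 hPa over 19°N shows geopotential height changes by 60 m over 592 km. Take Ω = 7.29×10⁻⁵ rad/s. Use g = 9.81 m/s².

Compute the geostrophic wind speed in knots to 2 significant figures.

41 knots

Coriolis parameter at 19°N:
f = 2Ω sin φ = 2 × 7.29×10⁻⁵ × sin 19° = 4.75×10⁻⁵ s⁻¹
Height gradient: |∂Z/∂n| = 60 m / 592000 m = 1.01×10⁻⁴
On a pressure surface, geostrophic balance gives V_g = (g/f)|∂Z/∂n|:
V_g = 9.81 × 1.01×10⁻⁴ / 4.75×10⁻⁵ = 20.9 m/s
Converting: 20.9 m/s × 1.944 = 41 knots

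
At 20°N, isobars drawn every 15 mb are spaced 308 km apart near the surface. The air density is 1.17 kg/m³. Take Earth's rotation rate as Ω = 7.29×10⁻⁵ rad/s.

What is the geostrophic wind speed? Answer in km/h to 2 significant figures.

Coriolis parameter at 20°N:
f = 2Ω sin φ = 2 × 7.29×10⁻⁵ × sin 20° = 4.99×10⁻⁵ s⁻¹
Pressure gradient: |∂P/∂n| = 1500 Pa / 308000 m = 4.87×10⁻³ Pa/m
Geostrophic balance (pressure-gradient force = Coriolis force):
V_g = (1/(fρ)) |∂P/∂n| = 4.87×10⁻³ / (4.99×10⁻⁵ × 1.17) = 83.5 m/s
Converting: 83.5 m/s × 3.6 = 300 km/h

300 km/h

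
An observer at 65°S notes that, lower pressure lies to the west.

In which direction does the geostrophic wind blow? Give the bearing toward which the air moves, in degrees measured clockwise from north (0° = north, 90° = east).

The pressure-gradient force points toward the west (bearing 270°).
Geostrophic balance: in the Southern Hemisphere the Coriolis force deflects motion to the left, so the geostrophic wind blows 90° to the left of the pressure-gradient force (low pressure on the right).
Rotating 270° by 90° counterclockwise gives 180° — the wind blows toward the south.

180°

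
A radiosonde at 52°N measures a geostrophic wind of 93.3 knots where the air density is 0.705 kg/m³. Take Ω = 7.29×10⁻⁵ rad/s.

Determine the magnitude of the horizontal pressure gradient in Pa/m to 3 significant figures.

Coriolis parameter at 52°N:
f = 2Ω sin φ = 2 × 7.29×10⁻⁵ × sin 52° = 1.15×10⁻⁴ s⁻¹
Wind speed in SI: 93.3 knots = 48.0 m/s
Geostrophic balance rearranged: |∂P/∂n| = f ρ V_g
|∂P/∂n| = 1.15×10⁻⁴ × 0.705 × 48.0 = 3.89×10⁻³ Pa/m

3.89×10⁻³ Pa/m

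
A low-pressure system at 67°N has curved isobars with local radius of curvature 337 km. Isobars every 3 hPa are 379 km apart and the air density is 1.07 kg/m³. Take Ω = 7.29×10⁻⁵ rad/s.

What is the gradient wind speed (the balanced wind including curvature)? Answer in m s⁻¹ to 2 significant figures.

Coriolis parameter at 67°N:
f = 2Ω sin φ = 2 × 7.29×10⁻⁵ × sin 67° = 1.34×10⁻⁴ s⁻¹
Pressure gradient: |∂P/∂n| = 300 Pa / 379000 m = 7.92×10⁻⁴ Pa/m
Geostrophic speed: V_g = |∂P/∂n|/(fρ) = 7.92×10⁻⁴/(1.34×10⁻⁴ × 1.07) = 5.51 m/s
Around a low, centrifugal force acts outward with Coriolis, so pressure-gradient force balances both:
(1/ρ)|∂P/∂n| = fV + V²/R  →  V² + fR·V − fR·V_g = 0
With fR = 1.34×10⁻⁴ × 337×10³ m = 45.2 m/s:
V = [−fR + √((fR)² + 4 fR V_g)]/2 = [−45.2 + √(45.2² + 4×45.2×5.51)]/2 = 4.97 m/s
Subgeostrophic (V < V_g = 5.51 m/s), as expected around a low.

5.0 m s⁻¹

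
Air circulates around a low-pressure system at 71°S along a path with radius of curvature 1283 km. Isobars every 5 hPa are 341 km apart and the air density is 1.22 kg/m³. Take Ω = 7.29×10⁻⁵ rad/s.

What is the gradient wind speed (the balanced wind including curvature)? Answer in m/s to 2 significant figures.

8.3 m/s

Coriolis parameter at 71°S:
f = 2Ω sin φ = 2 × 7.29×10⁻⁵ × sin 71° = 1.38×10⁻⁴ s⁻¹
Pressure gradient: |∂P/∂n| = 500 Pa / 341000 m = 1.47×10⁻³ Pa/m
Geostrophic speed: V_g = |∂P/∂n|/(fρ) = 1.47×10⁻³/(1.38×10⁻⁴ × 1.22) = 8.72 m/s
Around a low, centrifugal force acts outward with Coriolis, so pressure-gradient force balances both:
(1/ρ)|∂P/∂n| = fV + V²/R  →  V² + fR·V − fR·V_g = 0
With fR = 1.38×10⁻⁴ × 1283×10³ m = 177 m/s:
V = [−fR + √((fR)² + 4 fR V_g)]/2 = [−177 + √(177² + 4×177×8.72)]/2 = 8.33 m/s
Subgeostrophic (V < V_g = 8.72 m/s), as expected around a low.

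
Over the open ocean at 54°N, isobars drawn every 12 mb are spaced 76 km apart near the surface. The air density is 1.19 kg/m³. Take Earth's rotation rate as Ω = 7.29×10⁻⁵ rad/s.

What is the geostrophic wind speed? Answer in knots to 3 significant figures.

Coriolis parameter at 54°N:
f = 2Ω sin φ = 2 × 7.29×10⁻⁵ × sin 54° = 1.18×10⁻⁴ s⁻¹
Pressure gradient: |∂P/∂n| = 1200 Pa / 76000 m = 1.58×10⁻² Pa/m
Geostrophic balance (pressure-gradient force = Coriolis force):
V_g = (1/(fρ)) |∂P/∂n| = 1.58×10⁻² / (1.18×10⁻⁴ × 1.19) = 112 m/s
Converting: 112 m/s × 1.944 = 219 knots

219 knots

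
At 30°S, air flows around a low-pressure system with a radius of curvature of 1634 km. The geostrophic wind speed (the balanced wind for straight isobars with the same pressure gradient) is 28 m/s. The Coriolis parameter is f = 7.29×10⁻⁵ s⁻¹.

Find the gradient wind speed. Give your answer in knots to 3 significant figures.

Around a low, centrifugal force acts outward with Coriolis, so pressure-gradient force balances both:
(1/ρ)|∂P/∂n| = fV + V²/R  →  V² + fR·V − fR·V_g = 0
With fR = 7.29×10⁻⁵ × 1634×10³ m = 119 m/s:
V = [−fR + √((fR)² + 4 fR V_g)]/2 = [−119 + √(119² + 4×119×28)]/2 = 23.4 m/s
Subgeostrophic (V < V_g = 28 m/s), as expected around a low.
Converting: 23.4 m/s × 1.944 = 45.5 knots

45.5 knots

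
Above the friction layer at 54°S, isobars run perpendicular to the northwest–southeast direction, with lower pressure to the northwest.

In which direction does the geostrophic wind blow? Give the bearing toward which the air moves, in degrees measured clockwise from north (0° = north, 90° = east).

225°

The pressure-gradient force points toward the northwest (bearing 315°).
Geostrophic balance: in the Southern Hemisphere the Coriolis force deflects motion to the left, so the geostrophic wind blows 90° to the left of the pressure-gradient force (low pressure on the right).
Rotating 315° by 90° counterclockwise gives 225° — the wind blows toward the southwest.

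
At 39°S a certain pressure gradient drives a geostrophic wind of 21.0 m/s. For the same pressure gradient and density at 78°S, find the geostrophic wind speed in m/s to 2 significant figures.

14 m/s

With the same pressure gradient and density, V_g ∝ 1/f ∝ 1/sin φ.
V₂ = V₁ · sin φ₁ / sin φ₂ = 21.0 × sin 39° / sin 78°
V₂ = 21.0 × 0.6293/0.9781 = 14 m/s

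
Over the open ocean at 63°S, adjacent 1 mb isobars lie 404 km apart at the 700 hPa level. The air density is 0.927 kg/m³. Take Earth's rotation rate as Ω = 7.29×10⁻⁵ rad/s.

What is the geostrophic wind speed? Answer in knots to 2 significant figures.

4.0 knots

Coriolis parameter at 63°S:
f = 2Ω sin φ = 2 × 7.29×10⁻⁵ × sin 63° = 1.30×10⁻⁴ s⁻¹
Pressure gradient: |∂P/∂n| = 100 Pa / 404000 m = 2.48×10⁻⁴ Pa/m
Geostrophic balance (pressure-gradient force = Coriolis force):
V_g = (1/(fρ)) |∂P/∂n| = 2.48×10⁻⁴ / (1.30×10⁻⁴ × 0.927) = 2.06 m/s
Converting: 2.06 m/s × 1.944 = 4.0 knots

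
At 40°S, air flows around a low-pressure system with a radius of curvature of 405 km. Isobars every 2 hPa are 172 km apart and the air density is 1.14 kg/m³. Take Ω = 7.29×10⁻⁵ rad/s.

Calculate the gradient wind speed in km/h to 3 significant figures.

Coriolis parameter at 40°S:
f = 2Ω sin φ = 2 × 7.29×10⁻⁵ × sin 40° = 9.37×10⁻⁵ s⁻¹
Pressure gradient: |∂P/∂n| = 200 Pa / 172000 m = 1.16×10⁻³ Pa/m
Geostrophic speed: V_g = |∂P/∂n|/(fρ) = 1.16×10⁻³/(9.37×10⁻⁵ × 1.14) = 10.9 m/s
Around a low, centrifugal force acts outward with Coriolis, so pressure-gradient force balances both:
(1/ρ)|∂P/∂n| = fV + V²/R  →  V² + fR·V − fR·V_g = 0
With fR = 9.37×10⁻⁵ × 405×10³ m = 38.0 m/s:
V = [−fR + √((fR)² + 4 fR V_g)]/2 = [−38.0 + √(38.0² + 4×38.0×10.9)]/2 = 8.83 m/s
Subgeostrophic (V < V_g = 10.9 m/s), as expected around a low.
Converting: 8.83 m/s × 3.6 = 31.8 km/h

31.8 km/h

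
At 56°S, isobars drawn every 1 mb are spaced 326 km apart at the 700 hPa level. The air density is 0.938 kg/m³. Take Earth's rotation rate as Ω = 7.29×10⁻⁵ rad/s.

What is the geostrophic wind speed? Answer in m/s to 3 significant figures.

Coriolis parameter at 56°S:
f = 2Ω sin φ = 2 × 7.29×10⁻⁵ × sin 56° = 1.21×10⁻⁴ s⁻¹
Pressure gradient: |∂P/∂n| = 100 Pa / 326000 m = 3.07×10⁻⁴ Pa/m
Geostrophic balance (pressure-gradient force = Coriolis force):
V_g = (1/(fρ)) |∂P/∂n| = 3.07×10⁻⁴ / (1.21×10⁻⁴ × 0.938) = 2.71 m/s

2.71 m/s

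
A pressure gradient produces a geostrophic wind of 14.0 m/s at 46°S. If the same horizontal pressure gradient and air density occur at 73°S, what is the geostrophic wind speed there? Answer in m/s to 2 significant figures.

With the same pressure gradient and density, V_g ∝ 1/f ∝ 1/sin φ.
V₂ = V₁ · sin φ₁ / sin φ₂ = 14.0 × sin 46° / sin 73°
V₂ = 14.0 × 0.7193/0.9563 = 11 m/s

11 m/s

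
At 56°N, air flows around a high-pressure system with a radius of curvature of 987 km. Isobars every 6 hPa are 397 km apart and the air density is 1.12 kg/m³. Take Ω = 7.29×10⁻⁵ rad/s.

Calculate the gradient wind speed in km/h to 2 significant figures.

45 km/h

Coriolis parameter at 56°N:
f = 2Ω sin φ = 2 × 7.29×10⁻⁵ × sin 56° = 1.21×10⁻⁴ s⁻¹
Pressure gradient: |∂P/∂n| = 600 Pa / 397000 m = 1.51×10⁻³ Pa/m
Geostrophic speed: V_g = |∂P/∂n|/(fρ) = 1.51×10⁻³/(1.21×10⁻⁴ × 1.12) = 11.2 m/s
Around a high, pressure-gradient force acts outward with centrifugal, so Coriolis balances both:
fV = (1/ρ)|∂P/∂n| + V²/R  →  V² − fR·V + fR·V_g = 0
With fR = 1.21×10⁻⁴ × 987×10³ m = 119 m/s:
V = [fR − √((fR)² − 4 fR V_g)]/2 = [119 − √(119² − 4×119×11.2)]/2 = 12.5 m/s
Supergeostrophic (V > V_g = 11.2 m/s), as expected around a high.
Converting: 12.5 m/s × 3.6 = 45 km/h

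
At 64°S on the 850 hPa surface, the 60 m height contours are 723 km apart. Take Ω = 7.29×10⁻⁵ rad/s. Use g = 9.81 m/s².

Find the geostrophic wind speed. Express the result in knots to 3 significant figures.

12.1 knots

Coriolis parameter at 64°S:
f = 2Ω sin φ = 2 × 7.29×10⁻⁵ × sin 64° = 1.31×10⁻⁴ s⁻¹
Height gradient: |∂Z/∂n| = 60 m / 723000 m = 8.30×10⁻⁵
On a pressure surface, geostrophic balance gives V_g = (g/f)|∂Z/∂n|:
V_g = 9.81 × 8.30×10⁻⁵ / 1.31×10⁻⁴ = 6.21 m/s
Converting: 6.21 m/s × 1.944 = 12.1 knots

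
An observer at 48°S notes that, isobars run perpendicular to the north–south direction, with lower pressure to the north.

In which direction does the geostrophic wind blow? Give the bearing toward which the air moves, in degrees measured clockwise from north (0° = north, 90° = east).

The pressure-gradient force points toward the north (bearing 000°).
Geostrophic balance: in the Southern Hemisphere the Coriolis force deflects motion to the left, so the geostrophic wind blows 90° to the left of the pressure-gradient force (low pressure on the right).
Rotating 000° by 90° counterclockwise gives 270° — the wind blows toward the west.

270°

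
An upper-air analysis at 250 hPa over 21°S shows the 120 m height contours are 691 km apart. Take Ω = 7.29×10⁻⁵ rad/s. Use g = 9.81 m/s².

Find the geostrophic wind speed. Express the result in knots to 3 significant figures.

63.4 knots

Coriolis parameter at 21°S:
f = 2Ω sin φ = 2 × 7.29×10⁻⁵ × sin 21° = 5.23×10⁻⁵ s⁻¹
Height gradient: |∂Z/∂n| = 120 m / 691000 m = 1.74×10⁻⁴
On a pressure surface, geostrophic balance gives V_g = (g/f)|∂Z/∂n|:
V_g = 9.81 × 1.74×10⁻⁴ / 5.23×10⁻⁵ = 32.6 m/s
Converting: 32.6 m/s × 1.944 = 63.4 knots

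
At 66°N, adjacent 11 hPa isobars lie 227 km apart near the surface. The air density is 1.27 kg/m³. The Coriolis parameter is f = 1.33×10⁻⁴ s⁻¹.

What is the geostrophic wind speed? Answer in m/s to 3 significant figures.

Pressure gradient: |∂P/∂n| = 1100 Pa / 227000 m = 4.85×10⁻³ Pa/m
Geostrophic balance (pressure-gradient force = Coriolis force):
V_g = (1/(fρ)) |∂P/∂n| = 4.85×10⁻³ / (1.33×10⁻⁴ × 1.27) = 28.7 m/s

28.7 m/s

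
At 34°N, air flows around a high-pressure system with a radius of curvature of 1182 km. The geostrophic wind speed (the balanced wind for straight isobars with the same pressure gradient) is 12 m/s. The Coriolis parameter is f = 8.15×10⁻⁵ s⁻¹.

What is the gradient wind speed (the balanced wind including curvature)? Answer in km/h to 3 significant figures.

50.6 km/h

Around a high, pressure-gradient force acts outward with centrifugal, so Coriolis balances both:
fV = (1/ρ)|∂P/∂n| + V²/R  →  V² − fR·V + fR·V_g = 0
With fR = 8.15×10⁻⁵ × 1182×10³ m = 96.3 m/s:
V = [fR − √((fR)² − 4 fR V_g)]/2 = [96.3 − √(96.3² − 4×96.3×12)]/2 = 14 m/s
Supergeostrophic (V > V_g = 12 m/s), as expected around a high.
Converting: 14 m/s × 3.6 = 50.6 km/h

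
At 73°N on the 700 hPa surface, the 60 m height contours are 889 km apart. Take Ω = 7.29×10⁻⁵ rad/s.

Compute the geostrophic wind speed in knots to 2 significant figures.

Coriolis parameter at 73°N:
f = 2Ω sin φ = 2 × 7.29×10⁻⁵ × sin 73° = 1.39×10⁻⁴ s⁻¹
Height gradient: |∂Z/∂n| = 60 m / 889000 m = 6.75×10⁻⁵
On a pressure surface, geostrophic balance gives V_g = (g/f)|∂Z/∂n|:
V_g = 9.81 × 6.75×10⁻⁵ / 1.39×10⁻⁴ = 4.75 m/s
Converting: 4.75 m/s × 1.944 = 9.2 knots

9.2 knots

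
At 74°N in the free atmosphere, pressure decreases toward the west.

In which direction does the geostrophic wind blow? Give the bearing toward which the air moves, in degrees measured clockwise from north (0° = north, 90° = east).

The pressure-gradient force points toward the west (bearing 270°).
Geostrophic balance: in the Northern Hemisphere the Coriolis force deflects motion to the right, so the geostrophic wind blows 90° to the right of the pressure-gradient force (low pressure on the left).
Rotating 270° by 90° clockwise gives 000° — the wind blows toward the north.

000°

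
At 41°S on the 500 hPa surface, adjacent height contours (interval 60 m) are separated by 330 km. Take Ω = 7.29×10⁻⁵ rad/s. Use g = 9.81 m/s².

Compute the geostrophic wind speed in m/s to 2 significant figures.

Coriolis parameter at 41°S:
f = 2Ω sin φ = 2 × 7.29×10⁻⁵ × sin 41° = 9.57×10⁻⁵ s⁻¹
Height gradient: |∂Z/∂n| = 60 m / 330000 m = 1.82×10⁻⁴
On a pressure surface, geostrophic balance gives V_g = (g/f)|∂Z/∂n|:
V_g = 9.81 × 1.82×10⁻⁴ / 9.57×10⁻⁵ = 18.6 m/s

19 m/s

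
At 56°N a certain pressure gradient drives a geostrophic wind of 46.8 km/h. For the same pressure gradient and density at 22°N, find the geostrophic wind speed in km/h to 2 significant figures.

100 km/h

With the same pressure gradient and density, V_g ∝ 1/f ∝ 1/sin φ.
V₂ = V₁ · sin φ₁ / sin φ₂ = 46.8 × sin 56° / sin 22°
V₂ = 46.8 × 0.8290/0.3746 = 100 km/h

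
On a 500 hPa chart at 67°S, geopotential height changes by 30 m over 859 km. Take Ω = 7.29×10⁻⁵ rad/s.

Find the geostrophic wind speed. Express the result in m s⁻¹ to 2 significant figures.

Coriolis parameter at 67°S:
f = 2Ω sin φ = 2 × 7.29×10⁻⁵ × sin 67° = 1.34×10⁻⁴ s⁻¹
Height gradient: |∂Z/∂n| = 30 m / 859000 m = 3.49×10⁻⁵
On a pressure surface, geostrophic balance gives V_g = (g/f)|∂Z/∂n|:
V_g = 9.81 × 3.49×10⁻⁵ / 1.34×10⁻⁴ = 2.55 m/s

2.6 m s⁻¹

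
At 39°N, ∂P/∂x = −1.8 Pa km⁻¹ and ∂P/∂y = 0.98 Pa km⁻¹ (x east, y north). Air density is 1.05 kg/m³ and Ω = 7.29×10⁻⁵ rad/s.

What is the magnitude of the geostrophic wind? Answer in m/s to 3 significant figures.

21.3 m/s

Coriolis parameter at 39°N:
f = 2Ω sin φ = 2 × 7.29×10⁻⁵ × sin 39° = 9.18×10⁻⁵ s⁻¹
Component geostrophic relations (x east, y north):
u_g = −(1/(fρ)) ∂P/∂y,  v_g = (1/(fρ)) ∂P/∂x
u_g = −(0.98×10⁻³)/(9.18×10⁻⁵ × 1.05) = −10.2 m/s;  v_g = (−1.8×10⁻³)/(9.18×10⁻⁵ × 1.05) = −18.7 m/s
|V_g| = √(u_g² + v_g²) = 21.3 m/s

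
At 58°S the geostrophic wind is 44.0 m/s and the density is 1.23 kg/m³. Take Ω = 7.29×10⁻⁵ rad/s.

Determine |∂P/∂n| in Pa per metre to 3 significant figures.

Coriolis parameter at 58°S:
f = 2Ω sin φ = 2 × 7.29×10⁻⁵ × sin 58° = 1.24×10⁻⁴ s⁻¹
Geostrophic balance rearranged: |∂P/∂n| = f ρ V_g
|∂P/∂n| = 1.24×10⁻⁴ × 1.23 × 44.0 = 6.69×10⁻³ Pa/m

6.69×10⁻³ Pa/m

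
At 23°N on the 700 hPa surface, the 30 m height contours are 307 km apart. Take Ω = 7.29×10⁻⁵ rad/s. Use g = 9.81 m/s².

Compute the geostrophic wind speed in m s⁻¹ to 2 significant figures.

17 m s⁻¹

Coriolis parameter at 23°N:
f = 2Ω sin φ = 2 × 7.29×10⁻⁵ × sin 23° = 5.70×10⁻⁵ s⁻¹
Height gradient: |∂Z/∂n| = 30 m / 307000 m = 9.77×10⁻⁵
On a pressure surface, geostrophic balance gives V_g = (g/f)|∂Z/∂n|:
V_g = 9.81 × 9.77×10⁻⁵ / 5.70×10⁻⁵ = 16.8 m/s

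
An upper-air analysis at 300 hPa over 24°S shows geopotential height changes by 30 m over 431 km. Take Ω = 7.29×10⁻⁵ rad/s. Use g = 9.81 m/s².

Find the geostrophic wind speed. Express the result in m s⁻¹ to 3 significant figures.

11.5 m s⁻¹

Coriolis parameter at 24°S:
f = 2Ω sin φ = 2 × 7.29×10⁻⁵ × sin 24° = 5.93×10⁻⁵ s⁻¹
Height gradient: |∂Z/∂n| = 30 m / 431000 m = 6.96×10⁻⁵
On a pressure surface, geostrophic balance gives V_g = (g/f)|∂Z/∂n|:
V_g = 9.81 × 6.96×10⁻⁵ / 5.93×10⁻⁵ = 11.5 m/s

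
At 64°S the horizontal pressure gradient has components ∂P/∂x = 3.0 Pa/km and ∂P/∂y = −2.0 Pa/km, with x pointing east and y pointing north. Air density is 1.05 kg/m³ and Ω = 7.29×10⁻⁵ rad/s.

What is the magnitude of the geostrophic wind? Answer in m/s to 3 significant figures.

26.2 m/s

Coriolis parameter at 64°S:
f = 2Ω sin φ = 2 × 7.29×10⁻⁵ × sin 64° = 1.31×10⁻⁴ s⁻¹
In the Southern Hemisphere f is negative: f = −1.31×10⁻⁴ s⁻¹.
Component geostrophic relations (x east, y north):
u_g = −(1/(fρ)) ∂P/∂y,  v_g = (1/(fρ)) ∂P/∂x
u_g = −(−2.0×10⁻³)/(−1.31×10⁻⁴ × 1.05) = −14.5 m/s;  v_g = (3.0×10⁻³)/(−1.31×10⁻⁴ × 1.05) = −21.8 m/s
|V_g| = √(u_g² + v_g²) = 26.2 m/s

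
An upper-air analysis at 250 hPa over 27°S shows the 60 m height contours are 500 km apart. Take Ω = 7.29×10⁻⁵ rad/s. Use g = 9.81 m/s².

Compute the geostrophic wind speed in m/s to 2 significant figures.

Coriolis parameter at 27°S:
f = 2Ω sin φ = 2 × 7.29×10⁻⁵ × sin 27° = 6.62×10⁻⁵ s⁻¹
Height gradient: |∂Z/∂n| = 60 m / 500000 m = 1.20×10⁻⁴
On a pressure surface, geostrophic balance gives V_g = (g/f)|∂Z/∂n|:
V_g = 9.81 × 1.20×10⁻⁴ / 6.62×10⁻⁵ = 17.8 m/s

18 m/s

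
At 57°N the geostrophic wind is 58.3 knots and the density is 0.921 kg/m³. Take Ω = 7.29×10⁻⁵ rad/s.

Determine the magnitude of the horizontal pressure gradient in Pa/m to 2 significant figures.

3.4×10⁻³ Pa/m

Coriolis parameter at 57°N:
f = 2Ω sin φ = 2 × 7.29×10⁻⁵ × sin 57° = 1.22×10⁻⁴ s⁻¹
Wind speed in SI: 58.3 knots = 30.0 m/s
Geostrophic balance rearranged: |∂P/∂n| = f ρ V_g
|∂P/∂n| = 1.22×10⁻⁴ × 0.921 × 30.0 = 3.38×10⁻³ Pa/m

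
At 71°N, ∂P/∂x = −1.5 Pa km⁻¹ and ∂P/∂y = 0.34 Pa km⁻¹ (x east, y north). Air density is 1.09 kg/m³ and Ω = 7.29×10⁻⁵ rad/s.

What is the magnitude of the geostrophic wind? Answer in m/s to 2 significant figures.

Coriolis parameter at 71°N:
f = 2Ω sin φ = 2 × 7.29×10⁻⁵ × sin 71° = 1.38×10⁻⁴ s⁻¹
Component geostrophic relations (x east, y north):
u_g = −(1/(fρ)) ∂P/∂y,  v_g = (1/(fρ)) ∂P/∂x
u_g = −(0.34×10⁻³)/(1.38×10⁻⁴ × 1.09) = −2.26 m/s;  v_g = (−1.5×10⁻³)/(1.38×10⁻⁴ × 1.09) = −9.98 m/s
|V_g| = √(u_g² + v_g²) = 10.2 m/s

10 m/s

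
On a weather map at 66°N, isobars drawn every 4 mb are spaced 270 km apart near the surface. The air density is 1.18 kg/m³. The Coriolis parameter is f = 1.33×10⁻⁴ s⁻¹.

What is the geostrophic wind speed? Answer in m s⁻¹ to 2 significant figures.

Pressure gradient: |∂P/∂n| = 400 Pa / 270000 m = 1.48×10⁻³ Pa/m
Geostrophic balance (pressure-gradient force = Coriolis force):
V_g = (1/(fρ)) |∂P/∂n| = 1.48×10⁻³ / (1.33×10⁻⁴ × 1.18) = 9.44 m/s

9.4 m s⁻¹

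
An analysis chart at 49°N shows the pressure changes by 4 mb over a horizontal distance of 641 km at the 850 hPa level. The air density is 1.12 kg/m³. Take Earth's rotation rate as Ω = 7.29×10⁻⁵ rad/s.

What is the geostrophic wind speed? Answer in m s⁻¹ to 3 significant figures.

5.06 m s⁻¹

Coriolis parameter at 49°N:
f = 2Ω sin φ = 2 × 7.29×10⁻⁵ × sin 49° = 1.10×10⁻⁴ s⁻¹
Pressure gradient: |∂P/∂n| = 400 Pa / 641000 m = 6.24×10⁻⁴ Pa/m
Geostrophic balance (pressure-gradient force = Coriolis force):
V_g = (1/(fρ)) |∂P/∂n| = 6.24×10⁻⁴ / (1.10×10⁻⁴ × 1.12) = 5.06 m/s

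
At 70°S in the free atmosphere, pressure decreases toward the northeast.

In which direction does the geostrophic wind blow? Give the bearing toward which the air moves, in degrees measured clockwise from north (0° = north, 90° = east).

315°

The pressure-gradient force points toward the northeast (bearing 045°).
Geostrophic balance: in the Southern Hemisphere the Coriolis force deflects motion to the left, so the geostrophic wind blows 90° to the left of the pressure-gradient force (low pressure on the right).
Rotating 045° by 90° counterclockwise gives 315° — the wind blows toward the northwest.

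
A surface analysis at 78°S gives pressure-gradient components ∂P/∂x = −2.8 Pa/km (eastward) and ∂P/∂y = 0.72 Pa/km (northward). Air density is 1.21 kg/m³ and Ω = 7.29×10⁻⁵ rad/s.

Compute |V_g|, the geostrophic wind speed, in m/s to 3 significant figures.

16.8 m/s

Coriolis parameter at 78°S:
f = 2Ω sin φ = 2 × 7.29×10⁻⁵ × sin 78° = 1.43×10⁻⁴ s⁻¹
In the Southern Hemisphere f is negative: f = −1.43×10⁻⁴ s⁻¹.
Component geostrophic relations (x east, y north):
u_g = −(1/(fρ)) ∂P/∂y,  v_g = (1/(fρ)) ∂P/∂x
u_g = −(0.72×10⁻³)/(−1.43×10⁻⁴ × 1.21) = 4.17 m/s;  v_g = (−2.8×10⁻³)/(−1.43×10⁻⁴ × 1.21) = 16.2 m/s
|V_g| = √(u_g² + v_g²) = 16.8 m/s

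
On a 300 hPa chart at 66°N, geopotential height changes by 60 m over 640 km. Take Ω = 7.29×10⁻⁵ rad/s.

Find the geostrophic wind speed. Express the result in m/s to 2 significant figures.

6.9 m/s

Coriolis parameter at 66°N:
f = 2Ω sin φ = 2 × 7.29×10⁻⁵ × sin 66° = 1.33×10⁻⁴ s⁻¹
Height gradient: |∂Z/∂n| = 60 m / 640000 m = 9.38×10⁻⁵
On a pressure surface, geostrophic balance gives V_g = (g/f)|∂Z/∂n|:
V_g = 9.81 × 9.38×10⁻⁵ / 1.33×10⁻⁴ = 6.90 m/s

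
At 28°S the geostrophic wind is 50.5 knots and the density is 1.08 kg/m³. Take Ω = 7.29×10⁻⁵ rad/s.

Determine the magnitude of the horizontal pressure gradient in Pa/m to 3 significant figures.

Coriolis parameter at 28°S:
f = 2Ω sin φ = 2 × 7.29×10⁻⁵ × sin 28° = 6.84×10⁻⁵ s⁻¹
Wind speed in SI: 50.5 knots = 26.0 m/s
Geostrophic balance rearranged: |∂P/∂n| = f ρ V_g
|∂P/∂n| = 6.84×10⁻⁵ × 1.08 × 26.0 = 1.92×10⁻³ Pa/m

1.92×10⁻³ Pa/m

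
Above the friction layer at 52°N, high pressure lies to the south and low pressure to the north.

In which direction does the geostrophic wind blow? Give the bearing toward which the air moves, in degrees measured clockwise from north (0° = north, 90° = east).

The pressure-gradient force points toward the north (bearing 000°).
Geostrophic balance: in the Northern Hemisphere the Coriolis force deflects motion to the right, so the geostrophic wind blows 90° to the right of the pressure-gradient force (low pressure on the left).
Rotating 000° by 90° clockwise gives 090° — the wind blows toward the east.

090°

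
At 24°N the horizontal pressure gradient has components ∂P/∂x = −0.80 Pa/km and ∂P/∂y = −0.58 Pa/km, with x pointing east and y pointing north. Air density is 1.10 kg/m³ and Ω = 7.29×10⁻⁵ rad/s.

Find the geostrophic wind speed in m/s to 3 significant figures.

15.1 m/s

Coriolis parameter at 24°N:
f = 2Ω sin φ = 2 × 7.29×10⁻⁵ × sin 24° = 5.93×10⁻⁵ s⁻¹
Component geostrophic relations (x east, y north):
u_g = −(1/(fρ)) ∂P/∂y,  v_g = (1/(fρ)) ∂P/∂x
u_g = −(−0.58×10⁻³)/(5.93×10⁻⁵ × 1.10) = 8.89 m/s;  v_g = (−0.80×10⁻³)/(5.93×10⁻⁵ × 1.10) = −12.3 m/s
|V_g| = √(u_g² + v_g²) = 15.1 m/s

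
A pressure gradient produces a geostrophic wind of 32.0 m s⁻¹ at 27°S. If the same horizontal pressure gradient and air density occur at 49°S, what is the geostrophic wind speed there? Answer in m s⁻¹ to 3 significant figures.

19.2 m s⁻¹

With the same pressure gradient and density, V_g ∝ 1/f ∝ 1/sin φ.
V₂ = V₁ · sin φ₁ / sin φ₂ = 32.0 × sin 27° / sin 49°
V₂ = 32.0 × 0.4540/0.7547 = 19.2 m s⁻¹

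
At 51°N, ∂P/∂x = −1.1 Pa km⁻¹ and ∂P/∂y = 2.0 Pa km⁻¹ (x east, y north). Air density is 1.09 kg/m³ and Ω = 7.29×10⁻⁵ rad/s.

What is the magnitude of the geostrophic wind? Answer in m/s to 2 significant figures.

18 m/s

Coriolis parameter at 51°N:
f = 2Ω sin φ = 2 × 7.29×10⁻⁵ × sin 51° = 1.13×10⁻⁴ s⁻¹
Component geostrophic relations (x east, y north):
u_g = −(1/(fρ)) ∂P/∂y,  v_g = (1/(fρ)) ∂P/∂x
u_g = −(2.0×10⁻³)/(1.13×10⁻⁴ × 1.09) = −16.2 m/s;  v_g = (−1.1×10⁻³)/(1.13×10⁻⁴ × 1.09) = −8.91 m/s
|V_g| = √(u_g² + v_g²) = 18.5 m/s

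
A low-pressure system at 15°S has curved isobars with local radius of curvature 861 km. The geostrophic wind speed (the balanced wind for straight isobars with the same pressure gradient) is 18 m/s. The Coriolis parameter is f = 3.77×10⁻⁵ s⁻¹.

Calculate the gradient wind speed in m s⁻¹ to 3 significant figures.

12.9 m s⁻¹

Around a low, centrifugal force acts outward with Coriolis, so pressure-gradient force balances both:
(1/ρ)|∂P/∂n| = fV + V²/R  →  V² + fR·V − fR·V_g = 0
With fR = 3.77×10⁻⁵ × 861×10³ m = 32.5 m/s:
V = [−fR + √((fR)² + 4 fR V_g)]/2 = [−32.5 + √(32.5² + 4×32.5×18)]/2 = 12.9 m/s
Subgeostrophic (V < V_g = 18 m/s), as expected around a low.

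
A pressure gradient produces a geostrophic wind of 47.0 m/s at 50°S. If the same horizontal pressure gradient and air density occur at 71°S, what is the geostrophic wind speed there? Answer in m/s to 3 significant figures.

38.1 m/s

With the same pressure gradient and density, V_g ∝ 1/f ∝ 1/sin φ.
V₂ = V₁ · sin φ₁ / sin φ₂ = 47.0 × sin 50° / sin 71°
V₂ = 47.0 × 0.7660/0.9455 = 38.1 m/s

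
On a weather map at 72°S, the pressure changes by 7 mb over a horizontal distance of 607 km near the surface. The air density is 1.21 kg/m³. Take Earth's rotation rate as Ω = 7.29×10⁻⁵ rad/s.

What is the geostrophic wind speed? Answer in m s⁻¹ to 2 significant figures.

Coriolis parameter at 72°S:
f = 2Ω sin φ = 2 × 7.29×10⁻⁵ × sin 72° = 1.39×10⁻⁴ s⁻¹
Pressure gradient: |∂P/∂n| = 700 Pa / 607000 m = 1.15×10⁻³ Pa/m
Geostrophic balance (pressure-gradient force = Coriolis force):
V_g = (1/(fρ)) |∂P/∂n| = 1.15×10⁻³ / (1.39×10⁻⁴ × 1.21) = 6.87 m/s

6.9 m s⁻¹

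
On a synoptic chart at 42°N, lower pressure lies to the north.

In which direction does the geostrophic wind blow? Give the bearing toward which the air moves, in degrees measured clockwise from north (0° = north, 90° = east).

The pressure-gradient force points toward the north (bearing 000°).
Geostrophic balance: in the Northern Hemisphere the Coriolis force deflects motion to the right, so the geostrophic wind blows 90° to the right of the pressure-gradient force (low pressure on the left).
Rotating 000° by 90° clockwise gives 090° — the wind blows toward the east.

090°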